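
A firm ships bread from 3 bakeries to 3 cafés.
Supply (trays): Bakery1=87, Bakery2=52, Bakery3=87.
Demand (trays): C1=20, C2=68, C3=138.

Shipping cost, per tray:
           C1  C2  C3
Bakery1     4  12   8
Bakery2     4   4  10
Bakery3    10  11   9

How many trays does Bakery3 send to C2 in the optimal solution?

Optimal shipments:
  Bakery1->C1: 20 × 4 = 80
  Bakery1->C3: 67 × 8 = 536
  Bakery2->C2: 52 × 4 = 208
  Bakery3->C2: 16 × 11 = 176
  Bakery3->C3: 71 × 9 = 639
Total cost = 1639.
So Bakery3→C2 carries 16 trays.

16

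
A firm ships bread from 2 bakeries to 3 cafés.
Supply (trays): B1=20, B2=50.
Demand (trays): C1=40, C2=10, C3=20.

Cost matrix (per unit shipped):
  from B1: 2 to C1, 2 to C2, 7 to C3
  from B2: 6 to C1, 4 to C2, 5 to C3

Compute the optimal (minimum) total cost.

300

An optimal shipping plan:
  B1–C1: 20 × 2 = 40
  B2–C1: 20 × 6 = 120
  B2–C2: 10 × 4 = 40
  B2–C3: 20 × 5 = 100
Total = 40 + 120 + 40 + 100 = 300.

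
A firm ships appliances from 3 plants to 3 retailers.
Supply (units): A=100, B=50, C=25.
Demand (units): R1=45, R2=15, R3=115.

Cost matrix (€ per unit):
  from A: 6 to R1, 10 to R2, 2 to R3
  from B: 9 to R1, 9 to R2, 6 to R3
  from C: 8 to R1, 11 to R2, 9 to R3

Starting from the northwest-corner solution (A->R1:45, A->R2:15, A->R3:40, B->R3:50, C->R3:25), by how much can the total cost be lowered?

Current plan cost = 45·6 + 15·10 + 40·2 + 50·6 + 25·9 = €1025.
Optimal plan:
  A→R3: 100 × €2 = €200
  B→R1: 20 × €9 = €180
  B→R2: 15 × €9 = €135
  B→R3: 15 × €6 = €90
  C→R1: 25 × €8 = €200
Optimal cost = €805.
Saving = 1025 − 805 = €220.

220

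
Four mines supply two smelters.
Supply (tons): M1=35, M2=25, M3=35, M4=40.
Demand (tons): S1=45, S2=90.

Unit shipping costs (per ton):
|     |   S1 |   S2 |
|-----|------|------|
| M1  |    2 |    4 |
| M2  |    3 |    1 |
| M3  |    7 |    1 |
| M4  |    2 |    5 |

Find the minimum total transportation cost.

One minimum-cost allocation:
  M1 to S1: 5 × 2 = 10
  M1 to S2: 30 × 4 = 120
  M2 to S2: 25 × 1 = 25
  M3 to S2: 35 × 1 = 35
  M4 to S1: 40 × 2 = 80
Total = 10 + 120 + 25 + 35 + 80 = 270.

270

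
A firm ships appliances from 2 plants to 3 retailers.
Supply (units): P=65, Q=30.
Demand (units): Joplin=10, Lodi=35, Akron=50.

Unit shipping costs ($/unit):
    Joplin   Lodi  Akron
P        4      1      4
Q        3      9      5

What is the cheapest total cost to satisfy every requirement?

Optimal allocation:
  P to Lodi: 35 × $1 = $35
  P to Akron: 30 × $4 = $120
  Q to Joplin: 10 × $3 = $30
  Q to Akron: 20 × $5 = $100
Total = 35 + 120 + 30 + 100 = $285.
(Supply check: P ships 65; Q ships 30.)

285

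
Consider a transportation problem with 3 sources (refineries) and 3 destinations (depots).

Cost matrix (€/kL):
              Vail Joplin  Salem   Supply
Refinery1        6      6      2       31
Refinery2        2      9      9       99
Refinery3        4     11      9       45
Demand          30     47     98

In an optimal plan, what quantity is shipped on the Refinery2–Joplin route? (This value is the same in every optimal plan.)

Solving gives:
  Refinery1->Salem: 31 × €2 = €62
  Refinery2->Vail: 30 × €2 = €60
  Refinery2->Joplin: 47 × €9 = €423
  Refinery2->Salem: 22 × €9 = €198
  Refinery3->Salem: 45 × €9 = €405
Total cost = €1148.
So Refinery2→Joplin carries 47 kL.

47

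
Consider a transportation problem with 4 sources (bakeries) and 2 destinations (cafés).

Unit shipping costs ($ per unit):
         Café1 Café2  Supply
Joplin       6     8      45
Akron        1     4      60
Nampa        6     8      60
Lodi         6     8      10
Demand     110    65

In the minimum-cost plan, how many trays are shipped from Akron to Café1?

Solving gives:
  Joplin->Café1: 45 × $6 = $270
  Akron->Café1: 60 × $1 = $60
  Nampa->Café1: 5 × $6 = $30
  Nampa->Café2: 55 × $8 = $440
  Lodi->Café2: 10 × $8 = $80
Total cost = $880.
So Akron→Café1 carries 60 trays.

60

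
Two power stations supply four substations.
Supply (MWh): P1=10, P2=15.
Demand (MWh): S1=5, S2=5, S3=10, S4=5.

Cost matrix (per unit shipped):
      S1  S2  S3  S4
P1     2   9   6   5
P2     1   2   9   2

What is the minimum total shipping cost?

85

One minimum-cost allocation:
  P1→S3: 10 × 6 = 60
  P2→S1: 5 × 1 = 5
  P2→S2: 5 × 2 = 10
  P2→S4: 5 × 2 = 10
Total = 60 + 5 + 10 + 10 = 85.
(Supply check: P1 ships 10; P2 ships 15.)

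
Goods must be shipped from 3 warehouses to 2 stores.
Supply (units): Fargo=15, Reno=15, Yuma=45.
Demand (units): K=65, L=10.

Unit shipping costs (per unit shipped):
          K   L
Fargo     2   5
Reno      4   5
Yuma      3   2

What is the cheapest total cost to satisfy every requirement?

215

An optimal shipping plan:
  Fargo→K: 15 units
  Reno→K: 15 units
  Yuma→K: 35 units
  Yuma→L: 10 units
Total cost = 215.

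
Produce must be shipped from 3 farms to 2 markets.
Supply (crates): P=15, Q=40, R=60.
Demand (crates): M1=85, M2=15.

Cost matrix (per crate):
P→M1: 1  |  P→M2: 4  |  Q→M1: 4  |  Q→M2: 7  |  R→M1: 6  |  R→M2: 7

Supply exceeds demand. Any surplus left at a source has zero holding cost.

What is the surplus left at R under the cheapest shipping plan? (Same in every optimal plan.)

15

An optimal plan:
  P→M1: 15 × 1 = 15
  Q→M1: 40 × 4 = 160
  R→M1: 30 × 6 = 180
  R→M2: 15 × 7 = 105
Total cost = 460.
R ships 45 of its 60, leaving 15.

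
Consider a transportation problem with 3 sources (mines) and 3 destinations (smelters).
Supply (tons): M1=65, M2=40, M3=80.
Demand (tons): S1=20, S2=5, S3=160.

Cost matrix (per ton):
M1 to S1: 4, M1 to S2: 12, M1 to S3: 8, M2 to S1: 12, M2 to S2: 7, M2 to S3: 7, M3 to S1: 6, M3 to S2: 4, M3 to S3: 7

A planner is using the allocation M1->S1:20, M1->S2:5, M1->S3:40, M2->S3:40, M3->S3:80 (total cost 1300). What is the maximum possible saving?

35

Current plan cost = 20·4 + 5·12 + 40·8 + 40·7 + 80·7 = 1300.
Optimal plan:
  M1–S1: 20 tons
  M1–S3: 45 tons
  M2–S3: 40 tons
  M3–S2: 5 tons
  M3–S3: 75 tons
Optimal cost = 1265.
Saving = 1300 − 1265 = 35.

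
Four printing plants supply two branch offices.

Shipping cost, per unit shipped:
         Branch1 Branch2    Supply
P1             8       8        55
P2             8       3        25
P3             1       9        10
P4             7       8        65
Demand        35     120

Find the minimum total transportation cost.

1020

An optimal shipping plan:
  P1->Branch2: 55 × 8 = 440
  P2->Branch2: 25 × 3 = 75
  P3->Branch1: 10 × 1 = 10
  P4->Branch1: 25 × 7 = 175
  P4->Branch2: 40 × 8 = 320
Total = 440 + 75 + 10 + 175 + 320 = 1020.
(Supply check: P1 ships 55; P2 ships 25; P3 ships 10; P4 ships 65.)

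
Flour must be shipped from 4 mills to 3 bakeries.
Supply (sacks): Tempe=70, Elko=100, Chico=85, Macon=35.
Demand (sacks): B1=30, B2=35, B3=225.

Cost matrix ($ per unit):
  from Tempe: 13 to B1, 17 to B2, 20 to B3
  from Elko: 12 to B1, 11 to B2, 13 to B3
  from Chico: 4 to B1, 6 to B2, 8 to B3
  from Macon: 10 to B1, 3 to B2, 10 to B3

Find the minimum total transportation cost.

An optimal shipping plan:
  Tempe->B1: 30 × $13 = $390
  Tempe->B3: 40 × $20 = $800
  Elko->B3: 100 × $13 = $1300
  Chico->B3: 85 × $8 = $680
  Macon->B2: 35 × $3 = $105
Total = 390 + 800 + 1300 + 680 + 105 = $3275.
(Supply check: Tempe ships 70; Elko ships 100; Chico ships 85; Macon ships 35.)

3275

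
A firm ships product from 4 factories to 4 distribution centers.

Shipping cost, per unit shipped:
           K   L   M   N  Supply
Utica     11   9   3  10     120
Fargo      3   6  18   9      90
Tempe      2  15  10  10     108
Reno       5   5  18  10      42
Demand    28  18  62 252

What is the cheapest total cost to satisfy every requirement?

2762

A cheapest plan:
  Utica–M: 62 × 3 = 186
  Utica–N: 58 × 10 = 580
  Fargo–N: 90 × 9 = 810
  Tempe–K: 28 × 2 = 56
  Tempe–N: 80 × 10 = 800
  Reno–L: 18 × 5 = 90
  Reno–N: 24 × 10 = 240
Total = 186 + 580 + 810 + 56 + 800 + 90 + 240 = 2762.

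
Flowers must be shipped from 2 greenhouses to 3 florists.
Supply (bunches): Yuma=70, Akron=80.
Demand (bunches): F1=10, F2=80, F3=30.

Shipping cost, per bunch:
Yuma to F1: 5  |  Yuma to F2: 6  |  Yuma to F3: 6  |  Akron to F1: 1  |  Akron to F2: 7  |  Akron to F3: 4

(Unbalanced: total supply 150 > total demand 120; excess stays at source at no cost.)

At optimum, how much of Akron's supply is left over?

Minimum-cost shipments:
  Yuma–F2: 70 × 6 = 420
  Akron–F1: 10 × 1 = 10
  Akron–F2: 10 × 7 = 70
  Akron–F3: 30 × 4 = 120
Total cost = 620.
Akron ships 50 of its 80, leaving 30.

30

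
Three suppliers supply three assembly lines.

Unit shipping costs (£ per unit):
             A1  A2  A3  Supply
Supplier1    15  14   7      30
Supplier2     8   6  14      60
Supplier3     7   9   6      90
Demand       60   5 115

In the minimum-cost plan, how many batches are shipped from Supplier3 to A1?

Optimal shipments:
  Supplier1->A3: 30 batches
  Supplier2->A1: 55 batches
  Supplier2->A2: 5 batches
  Supplier3->A1: 5 batches
  Supplier3->A3: 85 batches
Total cost = £1225.
So Supplier3→A1 carries 5 batches.

5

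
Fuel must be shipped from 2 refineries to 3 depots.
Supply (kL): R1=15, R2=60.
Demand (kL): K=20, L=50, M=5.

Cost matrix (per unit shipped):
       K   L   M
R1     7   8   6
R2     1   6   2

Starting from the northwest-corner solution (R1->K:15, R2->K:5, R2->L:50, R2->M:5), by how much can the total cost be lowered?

Current plan cost = 15·7 + 5·1 + 50·6 + 5·2 = 420.
Optimal plan:
  R1→L: 15 × 8 = 120
  R2→K: 20 × 1 = 20
  R2→L: 35 × 6 = 210
  R2→M: 5 × 2 = 10
Optimal cost = 360.
Saving = 420 − 360 = 60.

60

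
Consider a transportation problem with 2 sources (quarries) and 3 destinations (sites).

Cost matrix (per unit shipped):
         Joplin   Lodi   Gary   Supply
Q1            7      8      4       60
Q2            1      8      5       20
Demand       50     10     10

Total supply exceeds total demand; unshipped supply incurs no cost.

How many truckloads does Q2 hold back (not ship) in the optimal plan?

0

Minimum-cost shipments:
  Q1→Joplin: 30 × 7 = 210
  Q1→Lodi: 10 × 8 = 80
  Q1→Gary: 10 × 4 = 40
  Q2→Joplin: 20 × 1 = 20
Total cost = 350.
Q2 ships 20 of its 20, leaving 0.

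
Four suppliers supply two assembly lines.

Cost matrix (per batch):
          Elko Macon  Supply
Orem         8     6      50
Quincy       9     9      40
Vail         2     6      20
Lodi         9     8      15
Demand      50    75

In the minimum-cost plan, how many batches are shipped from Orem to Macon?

Solving gives:
  Orem–Macon: 50 × 6 = 300
  Quincy–Elko: 30 × 9 = 270
  Quincy–Macon: 10 × 9 = 90
  Vail–Elko: 20 × 2 = 40
  Lodi–Macon: 15 × 8 = 120
Total cost = 820.
So Orem→Macon carries 50 batches.

50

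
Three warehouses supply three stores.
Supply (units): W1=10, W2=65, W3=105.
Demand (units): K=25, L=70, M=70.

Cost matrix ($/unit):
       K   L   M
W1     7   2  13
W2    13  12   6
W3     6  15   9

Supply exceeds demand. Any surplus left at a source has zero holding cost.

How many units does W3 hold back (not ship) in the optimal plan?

15

Minimum-cost shipments:
  W1 to L: 10 × $2 = $20
  W2 to L: 60 × $12 = $720
  W2 to M: 5 × $6 = $30
  W3 to K: 25 × $6 = $150
  W3 to M: 65 × $9 = $585
Total cost = $1505.
W3 ships 90 of its 105, leaving 15.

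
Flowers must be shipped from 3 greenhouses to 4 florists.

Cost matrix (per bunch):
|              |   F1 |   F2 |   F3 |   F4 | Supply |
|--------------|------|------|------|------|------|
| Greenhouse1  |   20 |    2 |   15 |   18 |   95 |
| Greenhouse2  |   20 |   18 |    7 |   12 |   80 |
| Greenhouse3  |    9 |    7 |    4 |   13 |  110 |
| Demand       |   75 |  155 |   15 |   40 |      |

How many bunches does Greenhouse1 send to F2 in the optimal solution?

Optimal shipments:
  Greenhouse1→F2: 95 × 2 = 190
  Greenhouse2→F2: 25 × 18 = 450
  Greenhouse2→F3: 15 × 7 = 105
  Greenhouse2→F4: 40 × 12 = 480
  Greenhouse3→F1: 75 × 9 = 675
  Greenhouse3→F2: 35 × 7 = 245
Total cost = 2145.
So Greenhouse1→F2 carries 95 bunches.

95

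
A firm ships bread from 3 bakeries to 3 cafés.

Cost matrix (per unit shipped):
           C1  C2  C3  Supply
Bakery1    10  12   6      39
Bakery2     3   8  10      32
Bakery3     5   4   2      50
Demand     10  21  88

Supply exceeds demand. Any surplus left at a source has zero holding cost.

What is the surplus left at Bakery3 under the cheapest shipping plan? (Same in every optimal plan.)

0

Minimum-cost shipments:
  Bakery1→C3: 38 × 6 = 228
  Bakery2→C1: 10 × 3 = 30
  Bakery2→C2: 21 × 8 = 168
  Bakery3→C3: 50 × 2 = 100
Total cost = 526.
Bakery3 ships 50 of its 50, leaving 0.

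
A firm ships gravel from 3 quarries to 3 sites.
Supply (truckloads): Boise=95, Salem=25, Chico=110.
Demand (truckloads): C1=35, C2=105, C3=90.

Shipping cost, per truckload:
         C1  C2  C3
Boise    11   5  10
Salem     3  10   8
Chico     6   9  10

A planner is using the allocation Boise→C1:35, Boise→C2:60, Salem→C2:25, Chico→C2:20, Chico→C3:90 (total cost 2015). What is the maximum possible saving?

415

Current plan cost = 35·11 + 60·5 + 25·10 + 20·9 + 90·10 = 2015.
Optimal plan:
  Boise->C2: 95 × 5 = 475
  Salem->C1: 25 × 3 = 75
  Chico->C1: 10 × 6 = 60
  Chico->C2: 10 × 9 = 90
  Chico->C3: 90 × 10 = 900
Optimal cost = 1600.
Saving = 2015 − 1600 = 415.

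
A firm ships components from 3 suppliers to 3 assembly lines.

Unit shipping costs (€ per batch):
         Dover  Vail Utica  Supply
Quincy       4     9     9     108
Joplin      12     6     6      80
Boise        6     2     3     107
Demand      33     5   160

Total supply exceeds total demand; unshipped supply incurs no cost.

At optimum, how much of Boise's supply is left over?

0

Minimum-cost shipments:
  Quincy->Dover: 33 × €4 = €132
  Joplin->Utica: 58 × €6 = €348
  Boise->Vail: 5 × €2 = €10
  Boise->Utica: 102 × €3 = €306
Total cost = €796.
Boise ships 107 of its 107, leaving 0.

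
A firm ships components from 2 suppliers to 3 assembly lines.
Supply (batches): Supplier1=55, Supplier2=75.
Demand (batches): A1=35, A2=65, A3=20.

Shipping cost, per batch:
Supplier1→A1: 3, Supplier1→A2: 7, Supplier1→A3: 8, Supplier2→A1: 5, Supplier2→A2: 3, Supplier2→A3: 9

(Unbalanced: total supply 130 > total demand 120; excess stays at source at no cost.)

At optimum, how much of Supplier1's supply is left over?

An optimal plan:
  Supplier1→A1: 35 batches
  Supplier1→A3: 20 batches
  Supplier2→A2: 65 batches
Total cost = 460.
Supplier1 ships 55 of its 55, leaving 0.

0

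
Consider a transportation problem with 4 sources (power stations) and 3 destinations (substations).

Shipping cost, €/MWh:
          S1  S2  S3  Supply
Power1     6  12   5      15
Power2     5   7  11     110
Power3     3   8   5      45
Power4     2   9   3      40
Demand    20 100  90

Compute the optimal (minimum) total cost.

A cheapest plan:
  Power1 to S3: 15 MWh
  Power2 to S1: 10 MWh
  Power2 to S2: 100 MWh
  Power3 to S1: 10 MWh
  Power3 to S3: 35 MWh
  Power4 to S3: 40 MWh
Total cost = €1150.
(Supply check: Power1 ships 15; Power2 ships 110; Power3 ships 45; Power4 ships 40.)

1150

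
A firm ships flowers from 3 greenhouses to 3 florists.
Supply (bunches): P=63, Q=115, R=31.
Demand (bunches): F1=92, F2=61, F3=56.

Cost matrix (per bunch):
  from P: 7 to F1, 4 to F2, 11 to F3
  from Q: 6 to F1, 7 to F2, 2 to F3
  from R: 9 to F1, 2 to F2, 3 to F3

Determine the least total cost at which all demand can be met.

879

One minimum-cost allocation:
  P→F1: 33 × 7 = 231
  P→F2: 30 × 4 = 120
  Q→F1: 59 × 6 = 354
  Q→F3: 56 × 2 = 112
  R→F2: 31 × 2 = 62
Total = 231 + 120 + 354 + 112 + 62 = 879.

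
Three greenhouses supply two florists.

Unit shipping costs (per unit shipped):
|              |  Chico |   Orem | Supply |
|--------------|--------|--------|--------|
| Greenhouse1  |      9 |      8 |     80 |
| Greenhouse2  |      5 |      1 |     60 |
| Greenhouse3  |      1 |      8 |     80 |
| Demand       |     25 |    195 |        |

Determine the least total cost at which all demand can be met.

1165

A cheapest plan:
  Greenhouse1–Orem: 80 × 8 = 640
  Greenhouse2–Orem: 60 × 1 = 60
  Greenhouse3–Chico: 25 × 1 = 25
  Greenhouse3–Orem: 55 × 8 = 440
Total = 640 + 60 + 25 + 440 = 1165.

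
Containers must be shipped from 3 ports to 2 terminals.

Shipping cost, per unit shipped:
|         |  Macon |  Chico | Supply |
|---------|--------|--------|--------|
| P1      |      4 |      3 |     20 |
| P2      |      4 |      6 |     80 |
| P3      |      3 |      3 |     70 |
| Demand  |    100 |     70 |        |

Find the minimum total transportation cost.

Optimal allocation:
  P1→Chico: 20 × 3 = 60
  P2→Macon: 80 × 4 = 320
  P3→Macon: 20 × 3 = 60
  P3→Chico: 50 × 3 = 150
Total = 60 + 320 + 60 + 150 = 590.

590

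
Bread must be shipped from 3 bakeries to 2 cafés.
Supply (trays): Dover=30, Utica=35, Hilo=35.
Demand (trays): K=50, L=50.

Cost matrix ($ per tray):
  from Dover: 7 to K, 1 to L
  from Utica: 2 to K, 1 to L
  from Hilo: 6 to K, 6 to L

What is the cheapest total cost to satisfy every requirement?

A cheapest plan:
  Dover->L: 30 × $1 = $30
  Utica->K: 15 × $2 = $30
  Utica->L: 20 × $1 = $20
  Hilo->K: 35 × $6 = $210
Total = 30 + 30 + 20 + 210 = $290.
(Supply check: Dover ships 30; Utica ships 35; Hilo ships 35.)

290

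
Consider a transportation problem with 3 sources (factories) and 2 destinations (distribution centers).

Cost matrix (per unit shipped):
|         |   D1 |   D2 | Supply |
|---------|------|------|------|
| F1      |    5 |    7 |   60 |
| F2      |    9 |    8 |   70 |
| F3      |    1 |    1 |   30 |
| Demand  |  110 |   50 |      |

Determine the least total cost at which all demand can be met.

One minimum-cost allocation:
  F1 to D1: 60 pallets
  F2 to D1: 20 pallets
  F2 to D2: 50 pallets
  F3 to D1: 30 pallets
Total cost = 910.

910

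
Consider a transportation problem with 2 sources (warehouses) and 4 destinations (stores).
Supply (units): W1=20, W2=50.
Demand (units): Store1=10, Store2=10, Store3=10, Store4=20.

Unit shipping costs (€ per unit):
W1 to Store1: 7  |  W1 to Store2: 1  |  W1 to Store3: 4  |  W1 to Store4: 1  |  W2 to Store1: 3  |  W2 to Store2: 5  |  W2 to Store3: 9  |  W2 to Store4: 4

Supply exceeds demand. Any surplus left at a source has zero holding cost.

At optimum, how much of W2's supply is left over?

An optimal plan:
  W1–Store2: 10 × €1 = €10
  W1–Store3: 10 × €4 = €40
  W2–Store1: 10 × €3 = €30
  W2–Store4: 20 × €4 = €80
Total cost = €160.
W2 ships 30 of its 50, leaving 20.

20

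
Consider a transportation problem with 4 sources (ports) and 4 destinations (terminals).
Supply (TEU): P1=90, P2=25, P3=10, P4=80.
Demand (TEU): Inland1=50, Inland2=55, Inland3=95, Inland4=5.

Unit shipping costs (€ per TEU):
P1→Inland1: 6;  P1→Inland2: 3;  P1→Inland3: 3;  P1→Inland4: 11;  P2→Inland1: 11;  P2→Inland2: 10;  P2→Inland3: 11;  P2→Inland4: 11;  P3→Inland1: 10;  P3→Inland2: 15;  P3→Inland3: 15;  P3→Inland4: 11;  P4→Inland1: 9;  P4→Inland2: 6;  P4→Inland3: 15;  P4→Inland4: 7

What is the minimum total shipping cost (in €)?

1190

An optimal shipping plan:
  P1–Inland3: 90 TEU
  P2–Inland1: 20 TEU
  P2–Inland3: 5 TEU
  P3–Inland1: 10 TEU
  P4–Inland1: 20 TEU
  P4–Inland2: 55 TEU
  P4–Inland4: 5 TEU
Total cost = €1190.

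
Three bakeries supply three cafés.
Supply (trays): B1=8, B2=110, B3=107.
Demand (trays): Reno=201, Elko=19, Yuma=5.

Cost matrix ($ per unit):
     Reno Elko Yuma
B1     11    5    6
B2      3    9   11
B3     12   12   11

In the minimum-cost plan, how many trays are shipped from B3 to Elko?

The minimum-cost plan:
  B1->Elko: 8 × $5 = $40
  B2->Reno: 110 × $3 = $330
  B3->Reno: 91 × $12 = $1092
  B3->Elko: 11 × $12 = $132
  B3->Yuma: 5 × $11 = $55
Total cost = $1649.
So B3→Elko carries 11 trays.

11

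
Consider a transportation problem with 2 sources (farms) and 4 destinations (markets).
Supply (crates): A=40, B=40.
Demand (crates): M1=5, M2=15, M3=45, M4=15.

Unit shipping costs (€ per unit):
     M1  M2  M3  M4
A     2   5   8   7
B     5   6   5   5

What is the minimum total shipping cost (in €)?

430

A cheapest plan:
  A–M1: 5 × €2 = €10
  A–M2: 15 × €5 = €75
  A–M3: 5 × €8 = €40
  A–M4: 15 × €7 = €105
  B–M3: 40 × €5 = €200
Total = 10 + 75 + 40 + 105 + 200 = €430.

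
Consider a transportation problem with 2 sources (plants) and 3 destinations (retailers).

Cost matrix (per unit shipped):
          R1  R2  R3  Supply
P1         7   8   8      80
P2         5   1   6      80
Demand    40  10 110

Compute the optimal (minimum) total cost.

An optimal shipping plan:
  P1->R1: 40 × 7 = 280
  P1->R3: 40 × 8 = 320
  P2->R2: 10 × 1 = 10
  P2->R3: 70 × 6 = 420
Total = 280 + 320 + 10 + 420 = 1030.

1030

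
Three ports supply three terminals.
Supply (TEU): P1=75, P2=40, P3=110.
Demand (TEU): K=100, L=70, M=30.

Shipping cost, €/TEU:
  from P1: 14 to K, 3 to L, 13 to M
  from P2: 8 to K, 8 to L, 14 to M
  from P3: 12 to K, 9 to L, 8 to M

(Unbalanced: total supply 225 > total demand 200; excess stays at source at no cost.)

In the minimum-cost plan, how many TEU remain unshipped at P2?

0

Minimum-cost shipments:
  P1–L: 70 × €3 = €210
  P2–K: 40 × €8 = €320
  P3–K: 60 × €12 = €720
  P3–M: 30 × €8 = €240
Total cost = €1490.
P2 ships 40 of its 40, leaving 0.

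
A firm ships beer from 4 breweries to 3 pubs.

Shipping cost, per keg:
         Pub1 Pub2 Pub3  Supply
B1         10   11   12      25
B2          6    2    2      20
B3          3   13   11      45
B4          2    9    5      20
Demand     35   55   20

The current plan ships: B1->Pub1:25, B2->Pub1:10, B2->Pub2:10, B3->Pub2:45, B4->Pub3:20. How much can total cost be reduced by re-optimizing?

365

Current plan cost = 25·10 + 10·6 + 10·2 + 45·13 + 20·5 = 1015.
Optimal plan:
  B1 to Pub2: 25 kegs
  B2 to Pub2: 20 kegs
  B3 to Pub1: 35 kegs
  B3 to Pub2: 10 kegs
  B4 to Pub3: 20 kegs
Optimal cost = 650.
Saving = 1015 − 650 = 365.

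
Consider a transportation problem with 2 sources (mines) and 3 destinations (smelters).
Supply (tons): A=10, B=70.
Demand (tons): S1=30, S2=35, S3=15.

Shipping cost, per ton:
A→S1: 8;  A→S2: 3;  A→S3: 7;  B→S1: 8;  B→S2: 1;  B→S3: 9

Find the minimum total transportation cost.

390

An optimal shipping plan:
  A to S3: 10 tons
  B to S1: 30 tons
  B to S2: 35 tons
  B to S3: 5 tons
Total cost = 390.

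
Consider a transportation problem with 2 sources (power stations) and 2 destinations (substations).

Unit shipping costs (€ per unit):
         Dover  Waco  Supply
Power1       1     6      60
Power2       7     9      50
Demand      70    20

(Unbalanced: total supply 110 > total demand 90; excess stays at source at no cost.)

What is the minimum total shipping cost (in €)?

An optimal shipping plan:
  Power1 to Dover: 60 × €1 = €60
  Power2 to Dover: 10 × €7 = €70
  Power2 to Waco: 20 × €9 = €180
Total = 60 + 70 + 180 = €310.

310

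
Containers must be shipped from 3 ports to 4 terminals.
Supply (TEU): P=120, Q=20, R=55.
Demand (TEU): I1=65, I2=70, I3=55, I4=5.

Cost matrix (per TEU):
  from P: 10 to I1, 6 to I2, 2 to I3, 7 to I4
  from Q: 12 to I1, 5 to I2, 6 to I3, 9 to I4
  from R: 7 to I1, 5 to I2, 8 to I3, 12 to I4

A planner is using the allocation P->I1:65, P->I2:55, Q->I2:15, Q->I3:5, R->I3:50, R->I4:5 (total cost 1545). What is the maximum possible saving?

515

Current plan cost = 65·10 + 55·6 + 15·5 + 5·6 + 50·8 + 5·12 = 1545.
Optimal plan:
  P->I1: 10 TEU
  P->I2: 50 TEU
  P->I3: 55 TEU
  P->I4: 5 TEU
  Q->I2: 20 TEU
  R->I1: 55 TEU
Optimal cost = 1030.
Saving = 1545 − 1030 = 515.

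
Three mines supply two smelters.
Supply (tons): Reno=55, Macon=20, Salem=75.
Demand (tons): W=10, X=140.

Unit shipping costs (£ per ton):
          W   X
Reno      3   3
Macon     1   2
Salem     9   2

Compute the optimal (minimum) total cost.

345

An optimal shipping plan:
  Reno–X: 55 tons
  Macon–W: 10 tons
  Macon–X: 10 tons
  Salem–X: 75 tons
Total cost = £345.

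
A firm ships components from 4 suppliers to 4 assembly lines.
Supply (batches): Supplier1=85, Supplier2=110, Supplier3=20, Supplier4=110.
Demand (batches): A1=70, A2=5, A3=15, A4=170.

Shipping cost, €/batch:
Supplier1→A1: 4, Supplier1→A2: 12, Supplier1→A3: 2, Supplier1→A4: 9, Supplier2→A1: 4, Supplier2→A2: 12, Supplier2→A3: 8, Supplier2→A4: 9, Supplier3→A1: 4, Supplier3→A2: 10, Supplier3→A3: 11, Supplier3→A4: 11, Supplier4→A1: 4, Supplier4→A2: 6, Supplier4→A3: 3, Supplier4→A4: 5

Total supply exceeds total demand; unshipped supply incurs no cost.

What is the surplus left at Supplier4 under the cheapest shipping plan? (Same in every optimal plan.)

An optimal plan:
  Supplier1->A1: 70 × €4 = €280
  Supplier1->A3: 15 × €2 = €30
  Supplier2->A4: 65 × €9 = €585
  Supplier4->A2: 5 × €6 = €30
  Supplier4->A4: 105 × €5 = €525
Total cost = €1450.
Supplier4 ships 110 of its 110, leaving 0.

0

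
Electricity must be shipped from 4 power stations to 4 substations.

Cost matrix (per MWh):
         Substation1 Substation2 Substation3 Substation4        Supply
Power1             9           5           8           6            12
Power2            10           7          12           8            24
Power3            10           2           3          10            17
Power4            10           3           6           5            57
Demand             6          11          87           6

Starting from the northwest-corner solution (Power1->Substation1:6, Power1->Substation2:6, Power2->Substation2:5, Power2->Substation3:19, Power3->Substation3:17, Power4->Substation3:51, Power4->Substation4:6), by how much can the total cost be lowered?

Current plan cost = 6·9 + 6·5 + 5·7 + 19·12 + 17·3 + 51·6 + 6·5 = 734.
Optimal plan:
  Power1→Substation3: 12 × 8 = 96
  Power2→Substation1: 6 × 10 = 60
  Power2→Substation2: 11 × 7 = 77
  Power2→Substation3: 1 × 12 = 12
  Power2→Substation4: 6 × 8 = 48
  Power3→Substation3: 17 × 3 = 51
  Power4→Substation3: 57 × 6 = 342
Optimal cost = 686.
Saving = 734 − 686 = 48.

48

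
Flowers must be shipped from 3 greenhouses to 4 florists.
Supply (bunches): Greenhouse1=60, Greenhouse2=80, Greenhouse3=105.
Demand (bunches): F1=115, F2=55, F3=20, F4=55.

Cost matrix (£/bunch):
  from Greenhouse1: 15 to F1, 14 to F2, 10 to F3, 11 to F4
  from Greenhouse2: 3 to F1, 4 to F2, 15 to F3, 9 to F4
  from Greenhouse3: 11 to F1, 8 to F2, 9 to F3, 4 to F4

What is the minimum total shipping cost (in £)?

1655

One minimum-cost allocation:
  Greenhouse1–F1: 35 × £15 = £525
  Greenhouse1–F2: 5 × £14 = £70
  Greenhouse1–F3: 20 × £10 = £200
  Greenhouse2–F1: 80 × £3 = £240
  Greenhouse3–F2: 50 × £8 = £400
  Greenhouse3–F4: 55 × £4 = £220
Total = 525 + 70 + 200 + 240 + 400 + 220 = £1655.
(Supply check: Greenhouse1 ships 60; Greenhouse2 ships 80; Greenhouse3 ships 105.)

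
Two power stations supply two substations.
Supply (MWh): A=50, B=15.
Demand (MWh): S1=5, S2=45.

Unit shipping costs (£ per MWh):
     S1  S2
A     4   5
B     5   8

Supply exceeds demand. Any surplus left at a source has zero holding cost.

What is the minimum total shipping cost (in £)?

A cheapest plan:
  A–S1: 5 × £4 = £20
  A–S2: 45 × £5 = £225
Total = 20 + 225 = £245.

245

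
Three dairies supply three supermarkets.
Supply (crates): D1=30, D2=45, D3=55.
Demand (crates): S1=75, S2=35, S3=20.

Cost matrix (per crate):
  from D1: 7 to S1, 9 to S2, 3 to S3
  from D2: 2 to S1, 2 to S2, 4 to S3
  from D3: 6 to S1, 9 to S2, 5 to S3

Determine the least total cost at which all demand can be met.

550

An optimal shipping plan:
  D1->S1: 10 crates
  D1->S3: 20 crates
  D2->S1: 10 crates
  D2->S2: 35 crates
  D3->S1: 55 crates
Total cost = 550.
(Supply check: D1 ships 30; D2 ships 45; D3 ships 55.)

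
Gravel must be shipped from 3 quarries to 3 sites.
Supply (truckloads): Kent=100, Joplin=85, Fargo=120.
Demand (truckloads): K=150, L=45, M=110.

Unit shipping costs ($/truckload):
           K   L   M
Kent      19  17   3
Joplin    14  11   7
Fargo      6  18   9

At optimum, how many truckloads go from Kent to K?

Optimal shipments:
  Kent→M: 100 truckloads
  Joplin→K: 30 truckloads
  Joplin→L: 45 truckloads
  Joplin→M: 10 truckloads
  Fargo→K: 120 truckloads
Total cost = $2005.
The route Kent→K is not used.

0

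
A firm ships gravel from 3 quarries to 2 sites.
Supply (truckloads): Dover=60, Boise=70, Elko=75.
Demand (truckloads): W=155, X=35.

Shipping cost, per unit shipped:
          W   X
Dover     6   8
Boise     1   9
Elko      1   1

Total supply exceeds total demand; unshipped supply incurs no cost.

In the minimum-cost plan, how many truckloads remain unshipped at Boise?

An optimal plan:
  Dover->W: 45 × 6 = 270
  Boise->W: 70 × 1 = 70
  Elko->W: 40 × 1 = 40
  Elko->X: 35 × 1 = 35
Total cost = 415.
Boise ships 70 of its 70, leaving 0.

0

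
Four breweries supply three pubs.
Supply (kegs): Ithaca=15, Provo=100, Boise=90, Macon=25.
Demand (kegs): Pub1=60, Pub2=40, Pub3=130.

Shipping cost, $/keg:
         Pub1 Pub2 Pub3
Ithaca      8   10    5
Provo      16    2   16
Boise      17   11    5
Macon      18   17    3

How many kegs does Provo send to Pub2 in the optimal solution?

40

The minimum-cost plan:
  Ithaca->Pub3: 15 × $5 = $75
  Provo->Pub1: 60 × $16 = $960
  Provo->Pub2: 40 × $2 = $80
  Boise->Pub3: 90 × $5 = $450
  Macon->Pub3: 25 × $3 = $75
Total cost = $1640.
So Provo→Pub2 carries 40 kegs.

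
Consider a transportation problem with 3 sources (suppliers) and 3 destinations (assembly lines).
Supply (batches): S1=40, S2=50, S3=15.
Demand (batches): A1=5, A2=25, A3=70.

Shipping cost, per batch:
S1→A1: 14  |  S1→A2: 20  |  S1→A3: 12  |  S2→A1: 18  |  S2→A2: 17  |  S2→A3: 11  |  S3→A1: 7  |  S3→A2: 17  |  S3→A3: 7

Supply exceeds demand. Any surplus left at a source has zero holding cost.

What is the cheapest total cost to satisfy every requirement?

An optimal shipping plan:
  S1–A3: 35 × 12 = 420
  S2–A2: 25 × 17 = 425
  S2–A3: 25 × 11 = 275
  S3–A1: 5 × 7 = 35
  S3–A3: 10 × 7 = 70
Total = 420 + 425 + 275 + 35 + 70 = 1225.
(Supply check: S1 ships 35; S2 ships 50; S3 ships 15.)

1225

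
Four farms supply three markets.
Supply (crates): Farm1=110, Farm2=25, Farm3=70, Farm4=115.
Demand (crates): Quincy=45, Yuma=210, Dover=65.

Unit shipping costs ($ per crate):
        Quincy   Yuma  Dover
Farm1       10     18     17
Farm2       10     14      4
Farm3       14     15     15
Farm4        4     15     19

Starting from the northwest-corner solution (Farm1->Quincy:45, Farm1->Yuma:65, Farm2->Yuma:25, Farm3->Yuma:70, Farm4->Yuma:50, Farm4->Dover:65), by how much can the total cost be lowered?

Current plan cost = 45·10 + 65·18 + 25·14 + 70·15 + 50·15 + 65·19 = $5005.
Optimal plan:
  Farm1 to Yuma: 70 × $18 = $1260
  Farm1 to Dover: 40 × $17 = $680
  Farm2 to Dover: 25 × $4 = $100
  Farm3 to Yuma: 70 × $15 = $1050
  Farm4 to Quincy: 45 × $4 = $180
  Farm4 to Yuma: 70 × $15 = $1050
Optimal cost = $4320.
Saving = 5005 − 4320 = $685.

685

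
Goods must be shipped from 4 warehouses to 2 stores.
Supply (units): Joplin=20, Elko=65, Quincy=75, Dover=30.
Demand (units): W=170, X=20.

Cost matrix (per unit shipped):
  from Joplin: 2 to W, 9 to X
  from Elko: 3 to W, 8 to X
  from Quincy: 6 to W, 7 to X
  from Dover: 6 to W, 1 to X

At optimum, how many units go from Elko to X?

0

The minimum-cost plan:
  Joplin to W: 20 × 2 = 40
  Elko to W: 65 × 3 = 195
  Quincy to W: 75 × 6 = 450
  Dover to W: 10 × 6 = 60
  Dover to X: 20 × 1 = 20
Total cost = 765.
The route Elko→X is not used.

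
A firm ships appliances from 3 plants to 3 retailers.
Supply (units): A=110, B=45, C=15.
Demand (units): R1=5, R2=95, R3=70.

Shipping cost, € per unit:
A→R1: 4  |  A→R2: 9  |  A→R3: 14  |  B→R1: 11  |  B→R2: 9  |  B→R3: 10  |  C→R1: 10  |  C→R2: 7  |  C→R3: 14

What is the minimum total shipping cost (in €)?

1645

Optimal allocation:
  A to R1: 5 units
  A to R2: 80 units
  A to R3: 25 units
  B to R3: 45 units
  C to R2: 15 units
Total cost = €1645.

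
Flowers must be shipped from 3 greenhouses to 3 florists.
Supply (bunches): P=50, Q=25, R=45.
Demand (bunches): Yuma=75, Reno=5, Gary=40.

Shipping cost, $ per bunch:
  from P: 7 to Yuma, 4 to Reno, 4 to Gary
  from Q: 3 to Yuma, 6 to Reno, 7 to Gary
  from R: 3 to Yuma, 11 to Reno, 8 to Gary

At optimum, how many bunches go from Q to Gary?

Optimal shipments:
  P to Yuma: 5 × $7 = $35
  P to Reno: 5 × $4 = $20
  P to Gary: 40 × $4 = $160
  Q to Yuma: 25 × $3 = $75
  R to Yuma: 45 × $3 = $135
Total cost = $425.
The route Q→Gary is not used.

0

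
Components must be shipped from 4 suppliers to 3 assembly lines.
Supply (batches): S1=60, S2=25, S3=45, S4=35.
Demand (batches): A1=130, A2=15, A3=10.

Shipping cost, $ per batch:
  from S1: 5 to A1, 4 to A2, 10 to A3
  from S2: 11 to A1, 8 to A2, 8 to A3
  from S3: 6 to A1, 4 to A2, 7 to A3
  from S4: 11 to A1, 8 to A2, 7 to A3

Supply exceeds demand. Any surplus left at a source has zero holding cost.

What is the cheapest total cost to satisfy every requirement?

1035

One minimum-cost allocation:
  S1 to A1: 60 × $5 = $300
  S2 to A1: 25 × $11 = $275
  S3 to A1: 45 × $6 = $270
  S4 to A2: 15 × $8 = $120
  S4 to A3: 10 × $7 = $70
Total = 300 + 275 + 270 + 120 + 70 = $1035.
(Supply check: S1 ships 60; S2 ships 25; S3 ships 45; S4 ships 25.)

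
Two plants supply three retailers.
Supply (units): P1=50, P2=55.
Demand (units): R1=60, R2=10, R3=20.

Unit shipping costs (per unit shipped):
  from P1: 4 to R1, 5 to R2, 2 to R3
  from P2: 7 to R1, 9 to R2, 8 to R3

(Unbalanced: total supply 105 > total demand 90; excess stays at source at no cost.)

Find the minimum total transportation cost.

450

Optimal allocation:
  P1–R1: 20 × 4 = 80
  P1–R2: 10 × 5 = 50
  P1–R3: 20 × 2 = 40
  P2–R1: 40 × 7 = 280
Total = 80 + 50 + 40 + 280 = 450.
(Supply check: P1 ships 50; P2 ships 40.)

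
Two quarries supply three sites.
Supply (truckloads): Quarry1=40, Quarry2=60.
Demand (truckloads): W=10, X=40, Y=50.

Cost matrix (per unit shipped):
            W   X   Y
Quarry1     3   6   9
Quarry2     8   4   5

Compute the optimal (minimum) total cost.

500

An optimal shipping plan:
  Quarry1->W: 10 truckloads
  Quarry1->X: 30 truckloads
  Quarry2->X: 10 truckloads
  Quarry2->Y: 50 truckloads
Total cost = 500.
(Supply check: Quarry1 ships 40; Quarry2 ships 60.)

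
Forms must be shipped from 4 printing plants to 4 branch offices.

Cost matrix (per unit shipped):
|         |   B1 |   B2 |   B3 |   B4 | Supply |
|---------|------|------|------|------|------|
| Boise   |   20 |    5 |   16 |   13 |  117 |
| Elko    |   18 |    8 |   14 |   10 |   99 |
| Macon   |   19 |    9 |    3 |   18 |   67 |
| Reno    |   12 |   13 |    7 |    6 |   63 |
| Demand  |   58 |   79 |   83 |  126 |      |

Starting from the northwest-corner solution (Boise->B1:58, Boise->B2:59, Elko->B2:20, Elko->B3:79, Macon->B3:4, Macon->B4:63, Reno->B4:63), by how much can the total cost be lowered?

1412

Current plan cost = 58·20 + 59·5 + 20·8 + 79·14 + 4·3 + 63·18 + 63·6 = 4245.
Optimal plan:
  Boise→B1: 11 × 20 = 220
  Boise→B2: 79 × 5 = 395
  Boise→B4: 27 × 13 = 351
  Elko→B4: 99 × 10 = 990
  Macon→B3: 67 × 3 = 201
  Reno→B1: 47 × 12 = 564
  Reno→B3: 16 × 7 = 112
Optimal cost = 2833.
Saving = 4245 − 2833 = 1412.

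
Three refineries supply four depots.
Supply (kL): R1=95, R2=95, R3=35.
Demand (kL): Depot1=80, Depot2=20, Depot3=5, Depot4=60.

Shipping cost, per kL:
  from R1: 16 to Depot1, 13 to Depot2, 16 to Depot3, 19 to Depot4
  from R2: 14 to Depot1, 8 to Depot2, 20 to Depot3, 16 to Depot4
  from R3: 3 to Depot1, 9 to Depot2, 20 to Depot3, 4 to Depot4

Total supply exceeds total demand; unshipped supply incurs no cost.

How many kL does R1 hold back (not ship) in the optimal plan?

60

An optimal plan:
  R1→Depot1: 30 × 16 = 480
  R1→Depot3: 5 × 16 = 80
  R2→Depot1: 50 × 14 = 700
  R2→Depot2: 20 × 8 = 160
  R2→Depot4: 25 × 16 = 400
  R3→Depot4: 35 × 4 = 140
Total cost = 1960.
R1 ships 35 of its 95, leaving 60.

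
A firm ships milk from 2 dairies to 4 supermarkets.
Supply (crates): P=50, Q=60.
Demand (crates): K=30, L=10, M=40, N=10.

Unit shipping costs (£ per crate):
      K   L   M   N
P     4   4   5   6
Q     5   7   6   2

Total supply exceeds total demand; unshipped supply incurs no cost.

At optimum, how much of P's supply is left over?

An optimal plan:
  P->K: 30 crates
  P->L: 10 crates
  P->M: 10 crates
  Q->M: 30 crates
  Q->N: 10 crates
Total cost = £410.
P ships 50 of its 50, leaving 0.

0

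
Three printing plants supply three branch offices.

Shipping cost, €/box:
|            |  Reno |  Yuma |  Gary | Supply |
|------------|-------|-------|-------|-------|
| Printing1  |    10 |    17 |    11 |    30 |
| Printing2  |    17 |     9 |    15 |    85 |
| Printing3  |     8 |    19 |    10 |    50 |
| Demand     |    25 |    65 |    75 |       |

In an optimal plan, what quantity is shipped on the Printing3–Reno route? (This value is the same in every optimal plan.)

The minimum-cost plan:
  Printing1–Gary: 30 × €11 = €330
  Printing2–Yuma: 65 × €9 = €585
  Printing2–Gary: 20 × €15 = €300
  Printing3–Reno: 25 × €8 = €200
  Printing3–Gary: 25 × €10 = €250
Total cost = €1665.
So Printing3→Reno carries 25 boxes.

25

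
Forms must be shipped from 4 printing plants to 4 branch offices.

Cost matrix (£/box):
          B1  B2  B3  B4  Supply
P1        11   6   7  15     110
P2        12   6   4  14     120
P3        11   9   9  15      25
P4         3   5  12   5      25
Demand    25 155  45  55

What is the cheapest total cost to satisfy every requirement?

1930

Optimal allocation:
  P1–B2: 110 × £6 = £660
  P2–B2: 45 × £6 = £270
  P2–B3: 45 × £4 = £180
  P2–B4: 30 × £14 = £420
  P3–B1: 25 × £11 = £275
  P4–B4: 25 × £5 = £125
Total = 660 + 270 + 180 + 420 + 275 + 125 = £1930.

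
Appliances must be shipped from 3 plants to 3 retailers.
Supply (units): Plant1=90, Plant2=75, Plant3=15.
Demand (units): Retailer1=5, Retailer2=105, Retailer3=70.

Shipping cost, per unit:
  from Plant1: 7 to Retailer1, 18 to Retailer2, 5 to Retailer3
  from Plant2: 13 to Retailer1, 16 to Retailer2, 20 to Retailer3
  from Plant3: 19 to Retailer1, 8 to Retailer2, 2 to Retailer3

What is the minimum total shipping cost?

1975

A cheapest plan:
  Plant1→Retailer1: 5 units
  Plant1→Retailer2: 15 units
  Plant1→Retailer3: 70 units
  Plant2→Retailer2: 75 units
  Plant3→Retailer2: 15 units
Total cost = 1975.
(Supply check: Plant1 ships 90; Plant2 ships 75; Plant3 ships 15.)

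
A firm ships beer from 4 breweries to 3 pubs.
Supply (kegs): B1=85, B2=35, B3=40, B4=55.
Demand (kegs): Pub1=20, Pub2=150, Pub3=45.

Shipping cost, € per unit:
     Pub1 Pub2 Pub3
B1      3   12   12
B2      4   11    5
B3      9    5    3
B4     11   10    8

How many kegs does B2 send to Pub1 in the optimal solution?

0

The minimum-cost plan:
  B1–Pub1: 20 × €3 = €60
  B1–Pub2: 65 × €12 = €780
  B2–Pub3: 35 × €5 = €175
  B3–Pub2: 40 × €5 = €200
  B4–Pub2: 45 × €10 = €450
  B4–Pub3: 10 × €8 = €80
Total cost = €1745.
The route B2→Pub1 is not used.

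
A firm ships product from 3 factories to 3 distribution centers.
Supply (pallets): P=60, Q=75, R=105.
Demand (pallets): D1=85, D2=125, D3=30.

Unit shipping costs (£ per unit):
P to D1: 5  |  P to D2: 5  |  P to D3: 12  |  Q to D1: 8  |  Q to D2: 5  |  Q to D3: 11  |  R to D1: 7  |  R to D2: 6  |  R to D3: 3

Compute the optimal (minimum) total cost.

1240

A cheapest plan:
  P–D1: 60 pallets
  Q–D2: 75 pallets
  R–D1: 25 pallets
  R–D2: 50 pallets
  R–D3: 30 pallets
Total cost = £1240.
(Supply check: P ships 60; Q ships 75; R ships 105.)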